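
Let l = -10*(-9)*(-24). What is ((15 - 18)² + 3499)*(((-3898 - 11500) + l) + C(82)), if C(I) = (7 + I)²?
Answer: -33806596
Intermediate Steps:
l = -2160 (l = 90*(-24) = -2160)
((15 - 18)² + 3499)*(((-3898 - 11500) + l) + C(82)) = ((15 - 18)² + 3499)*(((-3898 - 11500) - 2160) + (7 + 82)²) = ((-3)² + 3499)*((-15398 - 2160) + 89²) = (9 + 3499)*(-17558 + 7921) = 3508*(-9637) = -33806596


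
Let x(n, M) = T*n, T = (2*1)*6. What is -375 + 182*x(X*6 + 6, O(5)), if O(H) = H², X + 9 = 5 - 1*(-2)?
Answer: -13479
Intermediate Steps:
X = -2 (X = -9 + (5 - 1*(-2)) = -9 + (5 + 2) = -9 + 7 = -2)
T = 12 (T = 2*6 = 12)
x(n, M) = 12*n
-375 + 182*x(X*6 + 6, O(5)) = -375 + 182*(12*(-2*6 + 6)) = -375 + 182*(12*(-12 + 6)) = -375 + 182*(12*(-6)) = -375 + 182*(-72) = -375 - 13104 = -13479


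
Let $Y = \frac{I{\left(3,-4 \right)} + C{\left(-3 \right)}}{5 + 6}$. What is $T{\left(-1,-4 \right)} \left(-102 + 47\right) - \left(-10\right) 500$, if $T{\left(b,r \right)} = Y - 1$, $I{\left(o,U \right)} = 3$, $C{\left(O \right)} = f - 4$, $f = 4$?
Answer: $5040$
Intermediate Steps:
$C{\left(O \right)} = 0$ ($C{\left(O \right)} = 4 - 4 = 0$)
$Y = \frac{3}{11}$ ($Y = \frac{3 + 0}{5 + 6} = \frac{3}{11} \approx 0.27273$)
$T{\left(b,r \right)} = - \frac{8}{11}$ ($T{\left(b,r \right)} = \frac{3}{11} - 1 = - \frac{8}{11}$)
$T{\left(-1,-4 \right)} \left(-102 + 47\right) - \left(-10\right) 500 = - \frac{8 \left(-102 + 47\right)}{11} - \left(-10\right) 500 = \left(- \frac{8}{11}\right) \left(-55\right) - -5000 = 40 + 5000 = 5040$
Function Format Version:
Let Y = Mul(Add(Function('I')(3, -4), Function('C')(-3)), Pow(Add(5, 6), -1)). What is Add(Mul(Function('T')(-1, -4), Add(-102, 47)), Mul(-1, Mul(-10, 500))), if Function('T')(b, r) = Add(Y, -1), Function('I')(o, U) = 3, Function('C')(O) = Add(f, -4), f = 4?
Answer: 5040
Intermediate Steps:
Function('C')(O) = 0 (Function('C')(O) = Add(4, -4) = 0)
Y = Rational(3, 11) (Y = Mul(Add(3, 0), Pow(Add(5, 6), -1)) = Mul(3, Pow(11, -1)) = Mul(3, Rational(1, 11)) = Rational(3, 11) ≈ 0.27273)
Function('T')(b, r) = Rational(-8, 11) (Function('T')(b, r) = Add(Rational(3, 11), -1) = Rational(-8, 11))
Add(Mul(Function('T')(-1, -4), Add(-102, 47)), Mul(-1, Mul(-10, 500))) = Add(Mul(Rational(-8, 11), Add(-102, 47)), Mul(-1, Mul(-10, 500))) = Add(Mul(Rational(-8, 11), -55), Mul(-1, -5000)) = Add(40, 5000) = 5040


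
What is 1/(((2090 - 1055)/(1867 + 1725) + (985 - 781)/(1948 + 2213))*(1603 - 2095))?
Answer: -1245526/206615523 ≈ -0.0060282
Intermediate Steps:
1/(((2090 - 1055)/(1867 + 1725) + (985 - 781)/(1948 + 2213))*(1603 - 2095)) = 1/((1035/3592 + 204/4161)*(-492)) = 1/((1035*(1/3592) + 204*(1/4161))*(-492)) = 1/((1035/3592 + 68/1387)*(-492)) = 1/((1679801/4982104)*(-492)) = 1/(-206615523/1245526) = -1245526/206615523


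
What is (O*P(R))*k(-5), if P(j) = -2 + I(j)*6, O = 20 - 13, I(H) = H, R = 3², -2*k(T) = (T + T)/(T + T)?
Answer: -182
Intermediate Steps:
k(T) = -½ (k(T) = -(T + T)/(2*(T + T)) = -2*T/(2*(2*T)) = -2*T*1/(2*T)/2 = -½*1 = -½)
R = 9
O = 7
P(j) = -2 + 6*j (P(j) = -2 + j*6 = -2 + 6*j)
(O*P(R))*k(-5) = (7*(-2 + 6*9))*(-½) = (7*(-2 + 54))*(-½) = (7*52)*(-½) = 364*(-½) = -182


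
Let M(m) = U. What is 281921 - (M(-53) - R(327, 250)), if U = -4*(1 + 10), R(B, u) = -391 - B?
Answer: 281247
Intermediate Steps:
U = -44 (U = -4*11 = -44)
M(m) = -44
281921 - (M(-53) - R(327, 250)) = 281921 - (-44 - (-391 - 1*327)) = 281921 - (-44 - (-391 - 327)) = 281921 - (-44 - 1*(-718)) = 281921 - (-44 + 718) = 281921 - 1*674 = 281921 - 674 = 281247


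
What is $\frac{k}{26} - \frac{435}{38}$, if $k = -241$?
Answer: $- \frac{5117}{247} \approx -20.717$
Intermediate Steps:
$\frac{k}{26} - \frac{435}{38} = - \frac{241}{26} - \frac{435}{38} = - \frac{5117}{247}$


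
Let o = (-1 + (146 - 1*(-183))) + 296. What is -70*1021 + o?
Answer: -70846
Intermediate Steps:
o = 624 (o = (-1 + (146 + 183)) + 296 = (-1 + 329) + 296 = 328 + 296 = 624)
-70*1021 + o = -70*1021 + 624 = -71470 + 624 = -70846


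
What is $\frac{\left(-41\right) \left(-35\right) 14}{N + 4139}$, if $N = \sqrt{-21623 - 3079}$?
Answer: $\frac{83152510}{17156023} - \frac{20090 i \sqrt{24702}}{17156023} \approx 4.8468 - 0.18405 i$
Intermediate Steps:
$N = i \sqrt{24702}$ ($N = \sqrt{-24702} = i \sqrt{24702} \approx 157.17 i$)
$\frac{\left(-41\right) \left(-35\right) 14}{N + 4139} = \frac{\left(-41\right) \left(-35\right) 14}{i \sqrt{24702} + 4139} = \frac{1435 \cdot 14}{4139 + i \sqrt{24702}} = \frac{20090}{4139 + i \sqrt{24702}}$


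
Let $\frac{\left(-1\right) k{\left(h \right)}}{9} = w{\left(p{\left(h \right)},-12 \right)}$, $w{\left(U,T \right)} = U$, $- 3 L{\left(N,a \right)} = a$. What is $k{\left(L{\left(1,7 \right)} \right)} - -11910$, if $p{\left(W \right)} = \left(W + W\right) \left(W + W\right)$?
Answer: $11714$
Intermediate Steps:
$p{\left(W \right)} = 4 W^{2}$ ($p{\left(W \right)} = 2 W 2 W = 4 W^{2}$)
$L{\left(N,a \right)} = - \frac{a}{3}$
$k{\left(h \right)} = - 36 h^{2}$ ($k{\left(h \right)} = - 9 \cdot 4 h^{2} = - 36 h^{2}$)
$k{\left(L{\left(1,7 \right)} \right)} - -11910 = - 36 \left(\left(- \frac{1}{3}\right) 7\right)^{2} - -11910 = - 36 \left(- \frac{7}{3}\right)^{2} + 11910 = \left(-36\right) \frac{49}{9} + 11910 = -196 + 11910 = 11714$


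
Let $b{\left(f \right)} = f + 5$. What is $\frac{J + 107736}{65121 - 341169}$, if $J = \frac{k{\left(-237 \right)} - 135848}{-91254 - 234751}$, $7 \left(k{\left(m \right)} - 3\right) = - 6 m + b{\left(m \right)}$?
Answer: $- \frac{2341507357}{5999535216} \approx -0.39028$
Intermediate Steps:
$b{\left(f \right)} = 5 + f$
$k{\left(m \right)} = \frac{26}{7} - \frac{5 m}{7}$ ($k{\left(m \right)} = 3 + \frac{- 6 m + \left(5 + m\right)}{7} = 3 + \frac{5 - 5 m}{7} = 3 - \left(- \frac{5}{7} + \frac{5 m}{7}\right) = \frac{26}{7} - \frac{5 m}{7}$)
$J = \frac{27135}{65201}$ ($J = \frac{\left(\frac{26}{7} - - \frac{1185}{7}\right) - 135848}{-91254 - 234751} = \frac{\left(\frac{26}{7} + \frac{1185}{7}\right) - 135848}{-326005} = \left(173 - 135848\right) \left(- \frac{1}{326005}\right) = \left(-135675\right) \left(- \frac{1}{326005}\right) = \frac{27135}{65201} \approx 0.41617$)
$\frac{J + 107736}{65121 - 341169} = \frac{\frac{27135}{65201} + 107736}{65121 - 341169} = \frac{7024522071}{65201 \left(-276048\right)} = \frac{7024522071}{65201} \left(- \frac{1}{276048}\right) = - \frac{2341507357}{5999535216}$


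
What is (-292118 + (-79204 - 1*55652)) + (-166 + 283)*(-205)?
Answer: -450959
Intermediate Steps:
(-292118 + (-79204 - 1*55652)) + (-166 + 283)*(-205) = (-292118 + (-79204 - 55652)) + 117*(-205) = (-292118 - 134856) - 23985 = -426974 - 23985 = -450959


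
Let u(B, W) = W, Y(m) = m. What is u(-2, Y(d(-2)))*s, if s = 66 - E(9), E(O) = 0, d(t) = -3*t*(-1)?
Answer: -396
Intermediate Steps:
d(t) = 3*t
s = 66 (s = 66 - 1*0 = 66 + 0 = 66)
u(-2, Y(d(-2)))*s = (3*(-2))*66 = -6*66 = -396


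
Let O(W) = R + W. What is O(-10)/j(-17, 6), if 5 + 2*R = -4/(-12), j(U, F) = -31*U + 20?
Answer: -37/1641 ≈ -0.022547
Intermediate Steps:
j(U, F) = 20 - 31*U
R = -7/3 (R = -5/2 + (-4/(-12))/2 = -5/2 + (-4*(-1/12))/2 = -5/2 + (½)*(⅓) = -5/2 + ⅙ = -7/3 ≈ -2.3333)
O(W) = -7/3 + W
O(-10)/j(-17, 6) = (-7/3 - 10)/(20 - 31*(-17)) = -37/(3*(20 + 527)) = -37/3/547 = -37/3*1/547 = -37/1641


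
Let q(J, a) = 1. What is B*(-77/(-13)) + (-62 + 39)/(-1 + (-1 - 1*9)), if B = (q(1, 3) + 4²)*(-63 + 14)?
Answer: -705252/143 ≈ -4931.8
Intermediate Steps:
B = -833 (B = (1 + 4²)*(-63 + 14) = (1 + 16)*(-49) = 17*(-49) = -833)
B*(-77/(-13)) + (-62 + 39)/(-1 + (-1 - 1*9)) = -(-64141)/(-13) + (-62 + 39)/(-1 + (-1 - 1*9)) = -(-64141)*(-1)/13 - 23/(-1 + (-1 - 9)) = -833*77/13 - 23/(-1 - 10) = -64141/13 - 23/(-11) = -64141/13 - 23*(-1/11) = -64141/13 + 23/11 = -705252/143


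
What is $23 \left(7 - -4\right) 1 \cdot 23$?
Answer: $5819$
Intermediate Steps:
$23 \left(7 - -4\right) 1 \cdot 23 = 23 \left(7 + 4\right) 1 \cdot 23 = 23 \cdot 11 \cdot 1 \cdot 23 = 23 \cdot 11 \cdot 23 = 253 \cdot 23 = 5819$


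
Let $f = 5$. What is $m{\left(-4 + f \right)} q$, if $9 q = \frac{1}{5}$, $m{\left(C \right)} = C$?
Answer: $\frac{1}{45} \approx 0.022222$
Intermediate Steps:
$q = \frac{1}{45}$ ($q = \frac{1}{9 \cdot 5} = \frac{1}{9} \cdot \frac{1}{5} = \frac{1}{45} \approx 0.022222$)
$m{\left(-4 + f \right)} q = \left(-4 + 5\right) \frac{1}{45} = 1 \cdot \frac{1}{45} = \frac{1}{45}$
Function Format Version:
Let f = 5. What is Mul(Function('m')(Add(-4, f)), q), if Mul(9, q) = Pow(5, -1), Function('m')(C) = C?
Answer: Rational(1, 45) ≈ 0.022222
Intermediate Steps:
q = Rational(1, 45) (q = Mul(Rational(1, 9), Pow(5, -1)) = Mul(Rational(1, 9), Rational(1, 5)) = Rational(1, 45) ≈ 0.022222)
Mul(Function('m')(Add(-4, f)), q) = Mul(Add(-4, 5), Rational(1, 45)) = Mul(1, Rational(1, 45)) = Rational(1, 45)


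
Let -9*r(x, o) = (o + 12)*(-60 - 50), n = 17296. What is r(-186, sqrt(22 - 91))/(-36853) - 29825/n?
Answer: -3305032415/1912228464 - 110*I*sqrt(69)/331677 ≈ -1.7284 - 0.0027549*I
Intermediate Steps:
r(x, o) = 440/3 + 110*o/9 (r(x, o) = -(o + 12)*(-60 - 50)/9 = -(12 + o)*(-110)/9 = -(-1320 - 110*o)/9 = 440/3 + 110*o/9)
r(-186, sqrt(22 - 91))/(-36853) - 29825/n = (440/3 + 110*sqrt(22 - 91)/9)/(-36853) - 29825/17296 = (440/3 + 110*sqrt(-69)/9)*(-1/36853) - 29825*1/17296 = (440/3 + 110*(I*sqrt(69))/9)*(-1/36853) - 29825/17296 = (440/3 + 110*I*sqrt(69)/9)*(-1/36853) - 29825/17296 = (-440/110559 - 110*I*sqrt(69)/331677) - 29825/17296 = -3305032415/1912228464 - 110*I*sqrt(69)/331677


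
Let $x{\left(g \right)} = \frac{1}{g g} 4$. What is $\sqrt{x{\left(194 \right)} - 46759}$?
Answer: $\frac{i \sqrt{439955430}}{97} \approx 216.24 i$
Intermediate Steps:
$x{\left(g \right)} = \frac{4}{g^{2}}$ ($x{\left(g \right)} = \frac{1}{g^{2}} \cdot 4 = \frac{4}{g^{2}}$)
$\sqrt{x{\left(194 \right)} - 46759} = \sqrt{\frac{4}{37636} - 46759} = \sqrt{4 \cdot \frac{1}{37636} - 46759} = \sqrt{\frac{1}{9409} - 46759} = \sqrt{- \frac{439955430}{9409}} = \frac{i \sqrt{439955430}}{97}$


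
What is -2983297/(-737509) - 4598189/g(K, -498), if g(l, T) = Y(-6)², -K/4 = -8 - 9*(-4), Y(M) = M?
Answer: -3391098372509/26550324 ≈ -1.2772e+5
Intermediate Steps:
K = -112 (K = -4*(-8 - 9*(-4)) = -4*(-8 + 36) = -4*28 = -112)
g(l, T) = 36 (g(l, T) = (-6)² = 36)
-2983297/(-737509) - 4598189/g(K, -498) = -2983297/(-737509) - 4598189/36 = -2983297*(-1/737509) - 4598189*1/36 = 2983297/737509 - 4598189/36 = -3391098372509/26550324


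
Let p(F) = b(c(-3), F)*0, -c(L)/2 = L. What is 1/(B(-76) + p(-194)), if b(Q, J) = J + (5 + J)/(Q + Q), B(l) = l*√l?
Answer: I*√19/2888 ≈ 0.0015093*I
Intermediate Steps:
c(L) = -2*L
B(l) = l^(3/2)
b(Q, J) = J + (5 + J)/(2*Q) (b(Q, J) = J + (5 + J)/((2*Q)) = J + (5 + J)*(1/(2*Q)) = J + (5 + J)/(2*Q))
p(F) = 0 (p(F) = ((5 + F + 2*F*(-2*(-3)))/(2*((-2*(-3)))))*0 = ((½)*(5 + F + 2*F*6)/6)*0 = ((½)*(⅙)*(5 + F + 12*F))*0 = ((½)*(⅙)*(5 + 13*F))*0 = (5/12 + 13*F/12)*0 = 0)
1/(B(-76) + p(-194)) = 1/((-76)^(3/2) + 0) = 1/(-152*I*√19 + 0) = 1/(-152*I*√19) = I*√19/2888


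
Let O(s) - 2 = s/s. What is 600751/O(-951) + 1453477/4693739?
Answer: 2819772758420/14081217 ≈ 2.0025e+5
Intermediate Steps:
O(s) = 3 (O(s) = 2 + s/s = 2 + 1 = 3)
600751/O(-951) + 1453477/4693739 = 600751/3 + 1453477/4693739 = 2819772758420/14081217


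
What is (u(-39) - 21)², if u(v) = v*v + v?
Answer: 2134521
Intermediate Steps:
u(v) = v + v² (u(v) = v² + v = v + v²)
(u(-39) - 21)² = (-39*(1 - 39) - 21)² = (-39*(-38) - 21)² = (1482 - 21)² = 1461² = 2134521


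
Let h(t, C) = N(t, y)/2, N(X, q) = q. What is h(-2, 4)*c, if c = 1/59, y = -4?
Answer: -2/59 ≈ -0.033898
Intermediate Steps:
h(t, C) = -2 (h(t, C) = -4/2 = -4*½ = -2)
c = 1/59 ≈ 0.016949
h(-2, 4)*c = -2*1/59 = -2/59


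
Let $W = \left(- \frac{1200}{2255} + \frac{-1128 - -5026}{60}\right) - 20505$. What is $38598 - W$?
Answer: $\frac{798791791}{13530} \approx 59039.0$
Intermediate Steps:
$W = - \frac{276560851}{13530}$ ($W = \left(\left(-1200\right) \frac{1}{2255} + \left(-1128 + 5026\right) \frac{1}{60}\right) - 20505 = \left(- \frac{240}{451} + 3898 \cdot \frac{1}{60}\right) - 20505 = \left(- \frac{240}{451} + \frac{1949}{30}\right) - 20505 = \frac{871799}{13530} - 20505 = - \frac{276560851}{13530} \approx -20441.0$)
$38598 - W = 38598 - - \frac{276560851}{13530} = 38598 + \frac{276560851}{13530} = \frac{798791791}{13530}$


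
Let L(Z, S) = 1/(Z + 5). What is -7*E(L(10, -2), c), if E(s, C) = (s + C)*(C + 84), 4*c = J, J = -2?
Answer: 15197/60 ≈ 253.28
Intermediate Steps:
c = -½ (c = (¼)*(-2) = -½ ≈ -0.50000)
L(Z, S) = 1/(5 + Z)
E(s, C) = (84 + C)*(C + s) (E(s, C) = (C + s)*(84 + C) = (84 + C)*(C + s))
-7*E(L(10, -2), c) = -7*((-½)² + 84*(-½) + 84/(5 + 10) - 1/(2*(5 + 10))) = -7*(¼ - 42 + 84/15 - ½/15) = -7*(¼ - 42 + 84*(1/15) - ½*1/15) = -7*(¼ - 42 + 28/5 - 1/30) = -7*(-2171/60) = 15197/60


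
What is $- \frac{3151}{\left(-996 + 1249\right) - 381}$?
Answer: $\frac{3151}{128} \approx 24.617$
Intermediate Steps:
$- \frac{3151}{\left(-996 + 1249\right) - 381} = - \frac{3151}{253 + \left(-1588 + 1207\right)} = - \frac{3151}{253 - 381} = - \frac{3151}{-128} = \left(-3151\right) \left(- \frac{1}{128}\right) = \frac{3151}{128}$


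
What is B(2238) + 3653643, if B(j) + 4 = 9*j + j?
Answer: 3676019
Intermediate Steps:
B(j) = -4 + 10*j (B(j) = -4 + (9*j + j) = -4 + 10*j)
B(2238) + 3653643 = (-4 + 10*2238) + 3653643 = (-4 + 22380) + 3653643 = 22376 + 3653643 = 3676019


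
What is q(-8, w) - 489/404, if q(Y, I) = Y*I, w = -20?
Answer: 64151/404 ≈ 158.79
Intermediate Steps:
q(Y, I) = I*Y
q(-8, w) - 489/404 = -20*(-8) - 489/404 = 160 + (1/404)*(-489) = 160 - 489/404 = 64151/404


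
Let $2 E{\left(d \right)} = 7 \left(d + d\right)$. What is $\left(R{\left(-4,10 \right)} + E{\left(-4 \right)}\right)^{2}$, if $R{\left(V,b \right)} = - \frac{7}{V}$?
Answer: $\frac{11025}{16} \approx 689.06$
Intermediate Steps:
$E{\left(d \right)} = 7 d$ ($E{\left(d \right)} = \frac{7 \left(d + d\right)}{2} = \frac{7 \cdot 2 d}{2} = \frac{14 d}{2} = 7 d$)
$\left(R{\left(-4,10 \right)} + E{\left(-4 \right)}\right)^{2} = \left(- \frac{7}{-4} + 7 \left(-4\right)\right)^{2} = \left(\left(-7\right) \left(- \frac{1}{4}\right) - 28\right)^{2} = \left(\frac{7}{4} - 28\right)^{2} = \left(- \frac{105}{4}\right)^{2} = \frac{11025}{16}$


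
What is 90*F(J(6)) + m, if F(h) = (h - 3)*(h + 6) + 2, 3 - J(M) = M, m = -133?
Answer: -1573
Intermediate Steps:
J(M) = 3 - M
F(h) = 2 + (-3 + h)*(6 + h) (F(h) = (-3 + h)*(6 + h) + 2 = 2 + (-3 + h)*(6 + h))
90*F(J(6)) + m = 90*(-16 + (3 - 1*6)**2 + 3*(3 - 1*6)) - 133 = 90*(-16 + (3 - 6)**2 + 3*(3 - 6)) - 133 = 90*(-16 + (-3)**2 + 3*(-3)) - 133 = 90*(-16 + 9 - 9) - 133 = 90*(-16) - 133 = -1440 - 133 = -1573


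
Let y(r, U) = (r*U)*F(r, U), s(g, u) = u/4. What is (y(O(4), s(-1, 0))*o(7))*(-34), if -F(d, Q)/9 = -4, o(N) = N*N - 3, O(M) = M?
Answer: 0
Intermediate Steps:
s(g, u) = u/4 (s(g, u) = u*(¼) = u/4)
o(N) = -3 + N² (o(N) = N² - 3 = -3 + N²)
F(d, Q) = 36 (F(d, Q) = -9*(-4) = 36)
y(r, U) = 36*U*r (y(r, U) = (r*U)*36 = (U*r)*36 = 36*U*r)
(y(O(4), s(-1, 0))*o(7))*(-34) = ((36*((¼)*0)*4)*(-3 + 7²))*(-34) = ((36*0*4)*(-3 + 49))*(-34) = (0*46)*(-34) = 0*(-34) = 0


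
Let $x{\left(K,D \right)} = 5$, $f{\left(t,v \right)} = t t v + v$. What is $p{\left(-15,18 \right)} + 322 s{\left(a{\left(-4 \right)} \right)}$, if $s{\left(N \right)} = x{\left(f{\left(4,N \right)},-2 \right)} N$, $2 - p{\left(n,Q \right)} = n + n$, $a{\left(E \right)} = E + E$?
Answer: $-12848$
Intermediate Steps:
$a{\left(E \right)} = 2 E$
$f{\left(t,v \right)} = v + v t^{2}$ ($f{\left(t,v \right)} = t^{2} v + v = v t^{2} + v = v + v t^{2}$)
$p{\left(n,Q \right)} = 2 - 2 n$ ($p{\left(n,Q \right)} = 2 - \left(n + n\right) = 2 - 2 n$)
$s{\left(N \right)} = 5 N$
$p{\left(-15,18 \right)} + 322 s{\left(a{\left(-4 \right)} \right)} = \left(2 - -30\right) + 322 \cdot 5 \cdot 2 \left(-4\right) = \left(2 + 30\right) + 322 \cdot 5 \left(-8\right) = 32 + 322 \left(-40\right) = 32 - 12880 = -12848$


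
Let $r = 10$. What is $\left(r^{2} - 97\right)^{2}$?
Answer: $9$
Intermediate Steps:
$\left(r^{2} - 97\right)^{2} = \left(10^{2} - 97\right)^{2} = \left(100 - 97\right)^{2} = 3^{2} = 9$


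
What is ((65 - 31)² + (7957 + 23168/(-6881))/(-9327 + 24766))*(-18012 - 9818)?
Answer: -3419284702603990/106235759 ≈ -3.2186e+7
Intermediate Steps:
((65 - 31)² + (7957 + 23168/(-6881))/(-9327 + 24766))*(-18012 - 9818) = (34² + (7957 + 23168*(-1/6881))/15439)*(-27830) = (1156 + (7957 - 23168/6881)*(1/15439))*(-27830) = (1156 + (54728949/6881)*(1/15439))*(-27830) = (1156 + 54728949/106235759)*(-27830) = (122863266353/106235759)*(-27830) = -3419284702603990/106235759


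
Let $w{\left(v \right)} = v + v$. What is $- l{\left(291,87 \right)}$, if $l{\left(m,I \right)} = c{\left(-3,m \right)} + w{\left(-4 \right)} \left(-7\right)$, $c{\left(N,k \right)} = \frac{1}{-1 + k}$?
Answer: $- \frac{16241}{290} \approx -56.003$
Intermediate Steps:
$w{\left(v \right)} = 2 v$
$l{\left(m,I \right)} = 56 + \frac{1}{-1 + m}$ ($l{\left(m,I \right)} = \frac{1}{-1 + m} + 2 \left(-4\right) \left(-7\right) = \frac{1}{-1 + m} - -56 = \frac{1}{-1 + m} + 56 = 56 + \frac{1}{-1 + m}$)
$- l{\left(291,87 \right)} = - \frac{-55 + 56 \cdot 291}{-1 + 291} = - \frac{-55 + 16296}{290} = - \frac{16241}{290}$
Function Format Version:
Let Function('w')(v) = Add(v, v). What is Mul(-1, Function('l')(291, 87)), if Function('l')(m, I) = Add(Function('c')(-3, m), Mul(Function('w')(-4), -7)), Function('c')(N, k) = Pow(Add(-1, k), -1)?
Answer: Rational(-16241, 290) ≈ -56.003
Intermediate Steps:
Function('w')(v) = Mul(2, v)
Function('l')(m, I) = Add(56, Pow(Add(-1, m), -1)) (Function('l')(m, I) = Add(Pow(Add(-1, m), -1), Mul(Mul(2, -4), -7)) = Add(Pow(Add(-1, m), -1), Mul(-8, -7)) = Add(Pow(Add(-1, m), -1), 56) = Add(56, Pow(Add(-1, m), -1)))
Mul(-1, Function('l')(291, 87)) = Mul(-1, Mul(Pow(Add(-1, 291), -1), Add(-55, Mul(56, 291)))) = Mul(-1, Mul(Pow(290, -1), Add(-55, 16296))) = Mul(-1, Mul(Rational(1, 290), 16241)) = Mul(-1, Rational(16241, 290)) = Rational(-16241, 290)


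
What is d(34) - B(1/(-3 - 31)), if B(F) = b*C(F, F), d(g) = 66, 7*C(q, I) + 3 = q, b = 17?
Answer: 1027/14 ≈ 73.357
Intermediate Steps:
C(q, I) = -3/7 + q/7
B(F) = -51/7 + 17*F/7 (B(F) = 17*(-3/7 + F/7) = -51/7 + 17*F/7)
d(34) - B(1/(-3 - 31)) = 66 - (-51/7 + 17/(7*(-3 - 31))) = 66 - (-51/7 + (17/7)/(-34)) = 66 - (-51/7 + (17/7)*(-1/34)) = 66 - (-51/7 - 1/14) = 66 - 1*(-103/14) = 66 + 103/14 = 1027/14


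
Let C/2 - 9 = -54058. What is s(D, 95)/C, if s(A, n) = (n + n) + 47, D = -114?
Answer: -237/108098 ≈ -0.0021925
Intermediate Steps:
C = -108098 (C = 18 + 2*(-54058) = 18 - 108116 = -108098)
s(A, n) = 47 + 2*n (s(A, n) = 2*n + 47 = 47 + 2*n)
s(D, 95)/C = (47 + 2*95)/(-108098) = (47 + 190)*(-1/108098) = 237*(-1/108098) = -237/108098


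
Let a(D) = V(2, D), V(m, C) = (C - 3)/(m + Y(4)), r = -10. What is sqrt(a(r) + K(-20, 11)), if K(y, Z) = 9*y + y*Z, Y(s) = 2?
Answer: I*sqrt(1613)/2 ≈ 20.081*I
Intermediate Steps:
V(m, C) = (-3 + C)/(2 + m) (V(m, C) = (C - 3)/(m + 2) = (-3 + C)/(2 + m))
K(y, Z) = 9*y + Z*y
a(D) = -3/4 + D/4 (a(D) = (-3 + D)/(2 + 2) = (-3 + D)/4 = -3/4 + D/4)
sqrt(a(r) + K(-20, 11)) = sqrt((-3/4 + (1/4)*(-10)) - 20*(9 + 11)) = sqrt((-3/4 - 5/2) - 20*20) = sqrt(-13/4 - 400) = sqrt(-1613/4) = I*sqrt(1613)/2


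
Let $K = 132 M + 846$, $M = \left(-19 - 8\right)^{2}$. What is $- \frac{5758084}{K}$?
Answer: $- \frac{2879042}{48537} \approx -59.316$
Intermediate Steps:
$M = 729$ ($M = \left(-27\right)^{2} = 729$)
$K = 97074$ ($K = 132 \cdot 729 + 846 = 96228 + 846 = 97074$)
$- \frac{5758084}{K} = - \frac{5758084}{97074} = \left(-5758084\right) \frac{1}{97074} = - \frac{2879042}{48537}$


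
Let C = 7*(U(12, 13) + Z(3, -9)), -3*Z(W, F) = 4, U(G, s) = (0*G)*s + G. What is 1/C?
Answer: 3/224 ≈ 0.013393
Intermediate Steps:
U(G, s) = G (U(G, s) = 0*s + G = 0 + G = G)
Z(W, F) = -4/3 (Z(W, F) = -1/3*4 = -4/3)
C = 224/3 (C = 7*(12 - 4/3) = 7*(32/3) = 224/3 ≈ 74.667)
1/C = 1/(224/3) = 3/224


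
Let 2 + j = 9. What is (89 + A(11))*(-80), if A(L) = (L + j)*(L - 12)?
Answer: -5680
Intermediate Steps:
j = 7 (j = -2 + 9 = 7)
A(L) = (-12 + L)*(7 + L) (A(L) = (L + 7)*(L - 12) = (7 + L)*(-12 + L) = (-12 + L)*(7 + L))
(89 + A(11))*(-80) = (89 + (-84 + 11² - 5*11))*(-80) = (89 + (-84 + 121 - 55))*(-80) = (89 - 18)*(-80) = 71*(-80) = -5680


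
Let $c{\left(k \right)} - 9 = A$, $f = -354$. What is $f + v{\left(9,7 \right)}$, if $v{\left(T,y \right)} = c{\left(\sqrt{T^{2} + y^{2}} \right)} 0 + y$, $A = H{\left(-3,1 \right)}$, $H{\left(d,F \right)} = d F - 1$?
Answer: $-347$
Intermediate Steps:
$H{\left(d,F \right)} = -1 + F d$ ($H{\left(d,F \right)} = F d - 1 = -1 + F d$)
$A = -4$ ($A = -1 + 1 \left(-3\right) = -1 - 3 = -4$)
$c{\left(k \right)} = 5$ ($c{\left(k \right)} = 9 - 4 = 5$)
$v{\left(T,y \right)} = y$ ($v{\left(T,y \right)} = 5 \cdot 0 + y = 0 + y = y$)
$f + v{\left(9,7 \right)} = -354 + 7 = -347$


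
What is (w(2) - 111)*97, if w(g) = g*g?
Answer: -10379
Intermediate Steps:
w(g) = g²
(w(2) - 111)*97 = (2² - 111)*97 = (4 - 111)*97 = -107*97 = -10379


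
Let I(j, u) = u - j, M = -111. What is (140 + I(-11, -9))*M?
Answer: -15762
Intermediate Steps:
(140 + I(-11, -9))*M = (140 + (-9 - 1*(-11)))*(-111) = (140 + (-9 + 11))*(-111) = (140 + 2)*(-111) = 142*(-111) = -15762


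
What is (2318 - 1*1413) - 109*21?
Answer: -1384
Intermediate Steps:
(2318 - 1*1413) - 109*21 = (2318 - 1413) - 1*2289 = 905 - 2289 = -1384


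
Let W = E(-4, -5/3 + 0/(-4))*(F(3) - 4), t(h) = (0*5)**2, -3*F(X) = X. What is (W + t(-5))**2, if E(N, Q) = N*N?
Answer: 6400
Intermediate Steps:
F(X) = -X/3
E(N, Q) = N**2
t(h) = 0 (t(h) = 0**2 = 0)
W = -80 (W = (-4)**2*(-1/3*3 - 4) = 16*(-1 - 4) = 16*(-5) = -80)
(W + t(-5))**2 = (-80 + 0)**2 = (-80)**2 = 6400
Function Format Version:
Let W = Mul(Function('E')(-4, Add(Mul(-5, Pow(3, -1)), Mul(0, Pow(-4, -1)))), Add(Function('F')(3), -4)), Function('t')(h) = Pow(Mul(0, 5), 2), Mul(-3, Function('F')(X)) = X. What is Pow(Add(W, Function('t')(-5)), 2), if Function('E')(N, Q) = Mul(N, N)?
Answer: 6400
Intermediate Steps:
Function('F')(X) = Mul(Rational(-1, 3), X)
Function('E')(N, Q) = Pow(N, 2)
Function('t')(h) = 0 (Function('t')(h) = Pow(0, 2) = 0)
W = -80 (W = Mul(Pow(-4, 2), Add(Mul(Rational(-1, 3), 3), -4)) = Mul(16, Add(-1, -4)) = Mul(16, -5) = -80)
Pow(Add(W, Function('t')(-5)), 2) = Pow(Add(-80, 0), 2) = Pow(-80, 2) = 6400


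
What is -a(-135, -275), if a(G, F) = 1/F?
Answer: 1/275 ≈ 0.0036364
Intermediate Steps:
-a(-135, -275) = -1/(-275) = -1*(-1/275) = 1/275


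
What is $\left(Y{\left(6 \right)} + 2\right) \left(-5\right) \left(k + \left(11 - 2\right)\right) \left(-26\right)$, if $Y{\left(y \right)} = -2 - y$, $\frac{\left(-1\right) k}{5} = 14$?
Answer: $47580$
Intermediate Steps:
$k = -70$ ($k = \left(-5\right) 14 = -70$)
$\left(Y{\left(6 \right)} + 2\right) \left(-5\right) \left(k + \left(11 - 2\right)\right) \left(-26\right) = \left(\left(-2 - 6\right) + 2\right) \left(-5\right) \left(-70 + \left(11 - 2\right)\right) \left(-26\right) = \left(-8 + 2\right) \left(-5\right) \left(-70 + 9\right) \left(-26\right) = \left(-6\right) \left(-5\right) \left(-61\right) \left(-26\right) = 30 \left(-61\right) \left(-26\right) = \left(-1830\right) \left(-26\right) = 47580$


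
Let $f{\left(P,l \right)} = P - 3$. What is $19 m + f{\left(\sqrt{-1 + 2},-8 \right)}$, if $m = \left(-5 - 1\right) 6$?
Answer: $-686$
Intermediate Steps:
$m = -36$ ($m = \left(-6\right) 6 = -36$)
$f{\left(P,l \right)} = -3 + P$ ($f{\left(P,l \right)} = P - 3 = -3 + P$)
$19 m + f{\left(\sqrt{-1 + 2},-8 \right)} = 19 \left(-36\right) - \left(3 - \sqrt{-1 + 2}\right) = -684 - \left(3 - \sqrt{1}\right) = -684 + \left(-3 + 1\right) = -684 - 2 = -686$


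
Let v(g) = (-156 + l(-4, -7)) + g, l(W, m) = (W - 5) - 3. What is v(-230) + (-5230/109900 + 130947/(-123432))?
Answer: -90232949851/226086280 ≈ -399.11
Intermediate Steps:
l(W, m) = -8 + W (l(W, m) = (-5 + W) - 3 = -8 + W)
v(g) = -168 + g (v(g) = (-156 + (-8 - 4)) + g = (-156 - 12) + g = -168 + g)
v(-230) + (-5230/109900 + 130947/(-123432)) = (-168 - 230) + (-5230/109900 + 130947/(-123432)) = -398 + (-5230*1/109900 + 130947*(-1/123432)) = -398 + (-523/10990 - 43649/41144) = -398 - 250610411/226086280 = -90232949851/226086280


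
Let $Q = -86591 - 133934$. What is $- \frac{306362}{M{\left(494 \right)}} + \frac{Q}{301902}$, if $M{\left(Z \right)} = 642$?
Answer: $- \frac{15438812929}{32303514} \approx -477.93$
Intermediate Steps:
$Q = -220525$ ($Q = -86591 - 133934 = -220525$)
$- \frac{306362}{M{\left(494 \right)}} + \frac{Q}{301902} = - \frac{306362}{642} - \frac{220525}{301902} = \left(-306362\right) \frac{1}{642} - \frac{220525}{301902} = - \frac{153181}{321} - \frac{220525}{301902} = - \frac{15438812929}{32303514}$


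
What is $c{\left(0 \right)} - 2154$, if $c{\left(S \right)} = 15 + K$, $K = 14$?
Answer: $-2125$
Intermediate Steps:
$c{\left(S \right)} = 29$ ($c{\left(S \right)} = 15 + 14 = 29$)
$c{\left(0 \right)} - 2154 = 29 - 2154 = -2125$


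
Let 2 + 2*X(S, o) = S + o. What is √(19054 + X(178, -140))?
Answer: 8*√298 ≈ 138.10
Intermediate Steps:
X(S, o) = -1 + S/2 + o/2 (X(S, o) = -1 + (S + o)/2 = -1 + (S/2 + o/2) = -1 + S/2 + o/2)
√(19054 + X(178, -140)) = √(19054 + (-1 + (½)*178 + (½)*(-140))) = √(19054 + (-1 + 89 - 70)) = √(19054 + 18) = √19072 = 8*√298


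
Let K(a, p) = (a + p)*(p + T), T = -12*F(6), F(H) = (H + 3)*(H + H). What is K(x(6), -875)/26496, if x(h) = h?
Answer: 1886599/26496 ≈ 71.203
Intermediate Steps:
F(H) = 2*H*(3 + H) (F(H) = (3 + H)*(2*H) = 2*H*(3 + H))
T = -1296 (T = -24*6*(3 + 6) = -24*6*9 = -12*108 = -1296)
K(a, p) = (-1296 + p)*(a + p) (K(a, p) = (a + p)*(p - 1296) = (a + p)*(-1296 + p) = (-1296 + p)*(a + p))
K(x(6), -875)/26496 = ((-875)² - 1296*6 - 1296*(-875) + 6*(-875))/26496 = (765625 - 7776 + 1134000 - 5250)*(1/26496) = 1886599*(1/26496) = 1886599/26496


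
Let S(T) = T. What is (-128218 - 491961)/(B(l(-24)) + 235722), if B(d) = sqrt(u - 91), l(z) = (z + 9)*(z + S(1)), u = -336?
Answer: -146189834238/55564861711 + 620179*I*sqrt(427)/55564861711 ≈ -2.631 + 0.00023064*I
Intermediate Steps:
l(z) = (1 + z)*(9 + z) (l(z) = (z + 9)*(z + 1) = (9 + z)*(1 + z) = (1 + z)*(9 + z))
B(d) = I*sqrt(427) (B(d) = sqrt(-336 - 91) = sqrt(-427) = I*sqrt(427))
(-128218 - 491961)/(B(l(-24)) + 235722) = (-128218 - 491961)/(I*sqrt(427) + 235722) = -620179/(235722 + I*sqrt(427))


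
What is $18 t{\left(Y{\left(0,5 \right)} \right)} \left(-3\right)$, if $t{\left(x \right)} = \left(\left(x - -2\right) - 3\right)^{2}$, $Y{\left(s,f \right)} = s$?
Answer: $-54$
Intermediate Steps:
$t{\left(x \right)} = \left(-1 + x\right)^{2}$ ($t{\left(x \right)} = \left(\left(x + 2\right) - 3\right)^{2} = \left(\left(2 + x\right) - 3\right)^{2} = \left(-1 + x\right)^{2}$)
$18 t{\left(Y{\left(0,5 \right)} \right)} \left(-3\right) = 18 \left(-1 + 0\right)^{2} \left(-3\right) = 18 \left(-1\right)^{2} \left(-3\right) = 18 \cdot 1 \left(-3\right) = 18 \left(-3\right) = -54$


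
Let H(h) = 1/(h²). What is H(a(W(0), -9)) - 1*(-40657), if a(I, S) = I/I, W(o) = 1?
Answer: 40658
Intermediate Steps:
a(I, S) = 1
H(h) = h⁻²
H(a(W(0), -9)) - 1*(-40657) = 1⁻² - 1*(-40657) = 1 + 40657 = 40658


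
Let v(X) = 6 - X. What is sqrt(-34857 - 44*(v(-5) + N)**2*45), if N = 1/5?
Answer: 3*I*sqrt(786745)/5 ≈ 532.19*I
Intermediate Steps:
N = 1/5 ≈ 0.20000
sqrt(-34857 - 44*(v(-5) + N)**2*45) = sqrt(-34857 - 44*((6 - 1*(-5)) + 1/5)**2*45) = sqrt(-34857 - 44*((6 + 5) + 1/5)**2*45) = sqrt(-34857 - 44*(11 + 1/5)**2*45) = sqrt(-34857 - 44*(56/5)**2*45) = sqrt(-34857 - 44*3136/25*45) = sqrt(-34857 - 137984/25*45) = sqrt(-34857 - 1241856/5) = sqrt(-1416141/5) = 3*I*sqrt(786745)/5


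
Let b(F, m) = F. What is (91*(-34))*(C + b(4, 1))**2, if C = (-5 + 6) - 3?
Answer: -12376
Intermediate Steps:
C = -2 (C = 1 - 3 = -2)
(91*(-34))*(C + b(4, 1))**2 = (91*(-34))*(-2 + 4)**2 = -3094*2**2 = -3094*4 = -12376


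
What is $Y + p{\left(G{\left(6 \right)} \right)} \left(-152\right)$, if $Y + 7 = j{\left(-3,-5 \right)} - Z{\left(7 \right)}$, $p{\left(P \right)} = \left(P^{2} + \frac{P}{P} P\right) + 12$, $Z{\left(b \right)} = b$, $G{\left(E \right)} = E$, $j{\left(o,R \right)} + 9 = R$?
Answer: $-8236$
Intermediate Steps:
$j{\left(o,R \right)} = -9 + R$
$p{\left(P \right)} = 12 + P + P^{2}$ ($p{\left(P \right)} = \left(P^{2} + 1 P\right) + 12 = \left(P^{2} + P\right) + 12 = \left(P + P^{2}\right) + 12 = 12 + P + P^{2}$)
$Y = -28$ ($Y = -7 - 21 = -28$)
$Y + p{\left(G{\left(6 \right)} \right)} \left(-152\right) = -28 + \left(12 + 6 + 6^{2}\right) \left(-152\right) = -28 + \left(12 + 6 + 36\right) \left(-152\right) = -28 + 54 \left(-152\right) = -28 - 8208 = -8236$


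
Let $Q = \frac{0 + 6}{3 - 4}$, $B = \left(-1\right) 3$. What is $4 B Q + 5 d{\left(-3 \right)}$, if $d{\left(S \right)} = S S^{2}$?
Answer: $-63$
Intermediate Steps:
$B = -3$
$Q = -6$ ($Q = \frac{6}{-1} = 6 \left(-1\right) = -6$)
$d{\left(S \right)} = S^{3}$
$4 B Q + 5 d{\left(-3 \right)} = 4 \left(-3\right) \left(-6\right) + 5 \left(-3\right)^{3} = \left(-12\right) \left(-6\right) + 5 \left(-27\right) = 72 - 135 = -63$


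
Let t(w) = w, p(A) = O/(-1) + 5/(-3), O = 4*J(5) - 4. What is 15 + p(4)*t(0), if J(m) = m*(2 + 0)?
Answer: 15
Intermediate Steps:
J(m) = 2*m (J(m) = m*2 = 2*m)
O = 36 (O = 4*(2*5) - 4 = 4*10 - 4 = 40 - 4 = 36)
p(A) = -113/3 (p(A) = 36/(-1) + 5/(-3) = 36*(-1) + 5*(-1/3) = -36 - 5/3 = -113/3)
15 + p(4)*t(0) = 15 - 113/3*0 = 15 + 0 = 15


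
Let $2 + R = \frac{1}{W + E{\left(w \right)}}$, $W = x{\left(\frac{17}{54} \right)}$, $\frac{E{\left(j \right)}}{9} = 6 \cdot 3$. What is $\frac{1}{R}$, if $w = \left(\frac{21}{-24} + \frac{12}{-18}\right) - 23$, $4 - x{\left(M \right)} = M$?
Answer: $- \frac{8947}{17840} \approx -0.50151$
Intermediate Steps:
$x{\left(M \right)} = 4 - M$
$w = - \frac{589}{24}$ ($w = \left(21 \left(- \frac{1}{24}\right) + 12 \left(- \frac{1}{18}\right)\right) - 23 = \left(- \frac{7}{8} - \frac{2}{3}\right) - 23 = - \frac{37}{24} - 23 = - \frac{589}{24} \approx -24.542$)
$E{\left(j \right)} = 162$ ($E{\left(j \right)} = 9 \cdot 6 \cdot 3 = 9 \cdot 18 = 162$)
$W = \frac{199}{54}$ ($W = 4 - \frac{17}{54} = \frac{199}{54} \approx 3.6852$)
$R = - \frac{17840}{8947}$ ($R = -2 + \frac{1}{\frac{199}{54} + 162} = -2 + \frac{1}{\frac{8947}{54}} = -2 + \frac{54}{8947} = - \frac{17840}{8947} \approx -1.994$)
$\frac{1}{R} = \frac{1}{- \frac{17840}{8947}} = - \frac{8947}{17840}$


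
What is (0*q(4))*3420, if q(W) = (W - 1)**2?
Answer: 0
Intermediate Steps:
q(W) = (-1 + W)**2
(0*q(4))*3420 = (0*(-1 + 4)**2)*3420 = (0*3**2)*3420 = (0*9)*3420 = 0*3420 = 0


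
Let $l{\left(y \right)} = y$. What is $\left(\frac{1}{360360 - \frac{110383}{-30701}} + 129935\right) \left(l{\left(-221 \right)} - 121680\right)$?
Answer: $- \frac{13479801586802841062}{851040211} \approx -1.5839 \cdot 10^{10}$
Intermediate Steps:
$\left(\frac{1}{360360 - \frac{110383}{-30701}} + 129935\right) \left(l{\left(-221 \right)} - 121680\right) = \left(\frac{1}{360360 - \frac{110383}{-30701}} + 129935\right) \left(-221 - 121680\right) = \left(\frac{1}{360360 - - \frac{110383}{30701}} + 129935\right) \left(-121901\right) = \left(\frac{1}{360360 + \frac{110383}{30701}} + 129935\right) \left(-121901\right) = \left(\frac{1}{\frac{11063522743}{30701}} + 129935\right) \left(-121901\right) = \left(\frac{30701}{11063522743} + 129935\right) \left(-121901\right) = \frac{1437538827642406}{11063522743} \left(-121901\right) = - \frac{13479801586802841062}{851040211}$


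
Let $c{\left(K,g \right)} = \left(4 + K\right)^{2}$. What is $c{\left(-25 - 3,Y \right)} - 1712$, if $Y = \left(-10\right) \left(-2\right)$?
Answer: $-1136$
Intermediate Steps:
$Y = 20$
$c{\left(-25 - 3,Y \right)} - 1712 = \left(4 - 28\right)^{2} - 1712 = \left(-24\right)^{2} - 1712 = 576 - 1712 = -1136$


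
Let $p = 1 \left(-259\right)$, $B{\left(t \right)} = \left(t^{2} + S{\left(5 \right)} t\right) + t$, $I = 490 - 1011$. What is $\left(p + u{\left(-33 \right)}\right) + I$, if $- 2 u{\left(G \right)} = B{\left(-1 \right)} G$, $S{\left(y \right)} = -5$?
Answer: $- \frac{1395}{2} \approx -697.5$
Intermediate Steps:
$I = -521$
$B{\left(t \right)} = t^{2} - 4 t$ ($B{\left(t \right)} = \left(t^{2} - 5 t\right) + t = t^{2} - 4 t$)
$p = -259$
$u{\left(G \right)} = - \frac{5 G}{2}$ ($u{\left(G \right)} = - \frac{- (-4 - 1) G}{2} = - \frac{\left(-1\right) \left(-5\right) G}{2} = - \frac{5 G}{2}$)
$\left(p + u{\left(-33 \right)}\right) + I = \left(-259 - - \frac{165}{2}\right) - 521 = \left(-259 + \frac{165}{2}\right) - 521 = - \frac{353}{2} - 521 = - \frac{1395}{2}$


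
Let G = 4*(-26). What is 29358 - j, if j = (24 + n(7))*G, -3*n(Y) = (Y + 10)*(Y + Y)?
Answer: 70810/3 ≈ 23603.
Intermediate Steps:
G = -104
n(Y) = -2*Y*(10 + Y)/3 (n(Y) = -(Y + 10)*(Y + Y)/3 = -(10 + Y)*2*Y/3 = -2*Y*(10 + Y)/3)
j = 17264/3 (j = (24 - ⅔*7*(10 + 7))*(-104) = (24 - ⅔*7*17)*(-104) = (24 - 238/3)*(-104) = -166/3*(-104) = 17264/3 ≈ 5754.7)
29358 - j = 29358 - 1*17264/3 = 29358 - 17264/3 = 70810/3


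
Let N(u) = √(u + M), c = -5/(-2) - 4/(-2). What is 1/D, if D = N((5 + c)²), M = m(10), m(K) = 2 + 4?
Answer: 2*√385/385 ≈ 0.10193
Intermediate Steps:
m(K) = 6
c = 9/2 (c = -5*(-½) - 4*(-½) = 5/2 + 2 = 9/2 ≈ 4.5000)
M = 6
N(u) = √(6 + u) (N(u) = √(u + 6) = √(6 + u))
D = √385/2 (D = √(6 + (5 + 9/2)²) = √(6 + (19/2)²) = √(6 + 361/4) = √(385/4) = √385/2 ≈ 9.8107)
1/D = 1/(√385/2) = 2*√385/385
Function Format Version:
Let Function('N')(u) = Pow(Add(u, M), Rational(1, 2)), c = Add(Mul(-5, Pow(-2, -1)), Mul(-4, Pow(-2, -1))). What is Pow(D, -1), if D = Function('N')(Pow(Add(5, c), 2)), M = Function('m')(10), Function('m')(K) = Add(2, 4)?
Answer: Mul(Rational(2, 385), Pow(385, Rational(1, 2))) ≈ 0.10193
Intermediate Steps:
Function('m')(K) = 6
c = Rational(9, 2) (c = Add(Mul(-5, Rational(-1, 2)), Mul(-4, Rational(-1, 2))) = Add(Rational(5, 2), 2) = Rational(9, 2) ≈ 4.5000)
M = 6
Function('N')(u) = Pow(Add(6, u), Rational(1, 2)) (Function('N')(u) = Pow(Add(u, 6), Rational(1, 2)) = Pow(Add(6, u), Rational(1, 2)))
D = Mul(Rational(1, 2), Pow(385, Rational(1, 2))) (D = Pow(Add(6, Pow(Add(5, Rational(9, 2)), 2)), Rational(1, 2)) = Pow(Add(6, Pow(Rational(19, 2), 2)), Rational(1, 2)) = Pow(Add(6, Rational(361, 4)), Rational(1, 2)) = Pow(Rational(385, 4), Rational(1, 2)) = Mul(Rational(1, 2), Pow(385, Rational(1, 2))) ≈ 9.8107)
Pow(D, -1) = Pow(Mul(Rational(1, 2), Pow(385, Rational(1, 2))), -1) = Mul(Rational(2, 385), Pow(385, Rational(1, 2)))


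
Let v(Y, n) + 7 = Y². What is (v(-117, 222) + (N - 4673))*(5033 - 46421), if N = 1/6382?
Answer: -1189810614666/3191 ≈ -3.7286e+8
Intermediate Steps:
v(Y, n) = -7 + Y²
N = 1/6382 ≈ 0.00015669
(v(-117, 222) + (N - 4673))*(5033 - 46421) = ((-7 + (-117)²) + (1/6382 - 4673))*(5033 - 46421) = ((-7 + 13689) - 29823085/6382)*(-41388) = (13682 - 29823085/6382)*(-41388) = (57495439/6382)*(-41388) = -1189810614666/3191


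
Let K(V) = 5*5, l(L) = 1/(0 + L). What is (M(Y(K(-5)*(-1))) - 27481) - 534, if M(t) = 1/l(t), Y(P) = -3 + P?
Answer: -28043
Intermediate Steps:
l(L) = 1/L
K(V) = 25
M(t) = t (M(t) = 1/(1/t) = t)
(M(Y(K(-5)*(-1))) - 27481) - 534 = ((-3 + 25*(-1)) - 27481) - 534 = ((-3 - 25) - 27481) - 534 = (-28 - 27481) - 534 = -27509 - 534 = -28043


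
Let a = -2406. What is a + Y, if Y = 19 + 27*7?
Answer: -2198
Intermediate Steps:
Y = 208 (Y = 19 + 189 = 208)
a + Y = -2406 + 208 = -2198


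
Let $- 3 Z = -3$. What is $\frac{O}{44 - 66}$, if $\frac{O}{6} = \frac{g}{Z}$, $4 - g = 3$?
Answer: $- \frac{3}{11} \approx -0.27273$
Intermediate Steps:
$g = 1$ ($g = 4 - 3 = 1$)
$Z = 1$ ($Z = \left(- \frac{1}{3}\right) \left(-3\right) = 1$)
$O = 6$ ($O = 6 \cdot 1 \cdot 1^{-1} = 6 \cdot 1 \cdot 1 = 6 \cdot 1 = 6$)
$\frac{O}{44 - 66} = \frac{1}{44 - 66} \cdot 6 = \frac{1}{-22} \cdot 6 = \left(- \frac{1}{22}\right) 6 = - \frac{3}{11}$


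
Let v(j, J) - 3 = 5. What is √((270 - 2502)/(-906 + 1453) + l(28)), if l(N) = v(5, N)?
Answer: 4*√73298/547 ≈ 1.9798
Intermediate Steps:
v(j, J) = 8 (v(j, J) = 3 + 5 = 8)
l(N) = 8
√((270 - 2502)/(-906 + 1453) + l(28)) = √((270 - 2502)/(-906 + 1453) + 8) = √(-2232/547 + 8) = √(2144/547) = 4*√73298/547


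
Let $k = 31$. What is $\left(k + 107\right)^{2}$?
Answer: $19044$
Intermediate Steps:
$\left(k + 107\right)^{2} = \left(31 + 107\right)^{2} = 138^{2} = 19044$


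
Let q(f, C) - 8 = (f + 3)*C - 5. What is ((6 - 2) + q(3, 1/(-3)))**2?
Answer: 25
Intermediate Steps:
q(f, C) = 3 + C*(3 + f) (q(f, C) = 8 + ((f + 3)*C - 5) = 8 + ((3 + f)*C - 5) = 8 + (C*(3 + f) - 5) = 8 + (-5 + C*(3 + f)) = 3 + C*(3 + f))
((6 - 2) + q(3, 1/(-3)))**2 = ((6 - 2) + (3 + 3/(-3) + 3/(-3)))**2 = (4 + (3 + 3*(-1/3) - 1/3*3))**2 = (4 + (3 - 1 - 1))**2 = (4 + 1)**2 = 5**2 = 25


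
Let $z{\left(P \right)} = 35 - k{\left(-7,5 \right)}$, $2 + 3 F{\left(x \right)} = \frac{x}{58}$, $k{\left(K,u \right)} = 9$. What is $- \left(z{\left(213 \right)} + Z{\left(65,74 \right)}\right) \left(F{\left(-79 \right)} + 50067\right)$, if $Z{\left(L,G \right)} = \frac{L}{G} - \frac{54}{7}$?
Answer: $- \frac{28826231067}{30044} \approx -9.5947 \cdot 10^{5}$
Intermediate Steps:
$F{\left(x \right)} = - \frac{2}{3} + \frac{x}{174}$ ($F{\left(x \right)} = - \frac{2}{3} + \frac{x \frac{1}{58}}{3} = - \frac{2}{3} + \frac{\frac{1}{58} x}{3} = - \frac{2}{3} + \frac{x}{174}$)
$z{\left(P \right)} = 26$ ($z{\left(P \right)} = 35 - 9 = 26$)
$Z{\left(L,G \right)} = - \frac{54}{7} + \frac{L}{G}$ ($Z{\left(L,G \right)} = \frac{L}{G} - \frac{54}{7} = - \frac{54}{7} + \frac{L}{G}$)
$- \left(z{\left(213 \right)} + Z{\left(65,74 \right)}\right) \left(F{\left(-79 \right)} + 50067\right) = - \left(26 - \left(\frac{54}{7} - \frac{65}{74}\right)\right) \left(\left(- \frac{2}{3} + \frac{1}{174} \left(-79\right)\right) + 50067\right) = - \left(26 + \left(- \frac{54}{7} + 65 \cdot \frac{1}{74}\right)\right) \left(\left(- \frac{2}{3} - \frac{79}{174}\right) + 50067\right) = - \left(26 + \left(- \frac{54}{7} + \frac{65}{74}\right)\right) \left(- \frac{65}{58} + 50067\right) = - \frac{\left(26 - \frac{3541}{518}\right) 2903821}{58} = - \frac{9927 \cdot 2903821}{518 \cdot 58} = \left(-1\right) \frac{28826231067}{30044} = - \frac{28826231067}{30044}$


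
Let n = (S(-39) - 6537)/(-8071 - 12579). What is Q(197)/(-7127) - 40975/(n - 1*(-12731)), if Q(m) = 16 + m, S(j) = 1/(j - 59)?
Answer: -596466542967151/183622631685529 ≈ -3.2483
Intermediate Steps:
S(j) = 1/(-59 + j)
n = 640627/2023700 (n = (1/(-59 - 39) - 6537)/(-8071 - 12579) = (1/(-98) - 6537)/(-20650) = (-1/98 - 6537)*(-1/20650) = -640627/98*(-1/20650) = 640627/2023700 ≈ 0.31656)
Q(197)/(-7127) - 40975/(n - 1*(-12731)) = (16 + 197)/(-7127) - 40975/(640627/2023700 - 1*(-12731)) = 213*(-1/7127) - 40975/(640627/2023700 + 12731) = -213/7127 - 40975/25764365327/2023700 = -213/7127 - 40975*2023700/25764365327 = -213/7127 - 82921107500/25764365327 = -596466542967151/183622631685529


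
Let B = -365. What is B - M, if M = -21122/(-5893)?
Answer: -2172067/5893 ≈ -368.58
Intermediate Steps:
M = 21122/5893 (M = -21122*(-1/5893) = 21122/5893 ≈ 3.5843)
B - M = -365 - 1*21122/5893 = -365 - 21122/5893 = -2172067/5893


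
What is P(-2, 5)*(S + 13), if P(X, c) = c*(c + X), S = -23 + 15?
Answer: 75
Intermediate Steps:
S = -8
P(X, c) = c*(X + c)
P(-2, 5)*(S + 13) = (5*(-2 + 5))*(-8 + 13) = (5*3)*5 = 15*5 = 75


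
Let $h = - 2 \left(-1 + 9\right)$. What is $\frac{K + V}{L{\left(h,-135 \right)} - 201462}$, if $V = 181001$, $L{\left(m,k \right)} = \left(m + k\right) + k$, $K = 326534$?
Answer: $- \frac{507535}{201748} \approx -2.5157$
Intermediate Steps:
$h = -16$ ($h = \left(-2\right) 8 = -16$)
$L{\left(m,k \right)} = m + 2 k$ ($L{\left(m,k \right)} = \left(k + m\right) + k = m + 2 k$)
$\frac{K + V}{L{\left(h,-135 \right)} - 201462} = \frac{326534 + 181001}{\left(-16 + 2 \left(-135\right)\right) - 201462} = \frac{507535}{\left(-16 - 270\right) - 201462} = \frac{507535}{-286 - 201462} = \frac{507535}{-201748} = 507535 \left(- \frac{1}{201748}\right) = - \frac{507535}{201748}$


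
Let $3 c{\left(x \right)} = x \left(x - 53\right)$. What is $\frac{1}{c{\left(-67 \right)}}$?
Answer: $\frac{1}{2680} \approx 0.00037313$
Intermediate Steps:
$c{\left(x \right)} = \frac{x \left(-53 + x\right)}{3}$ ($c{\left(x \right)} = \frac{x \left(x - 53\right)}{3} = \frac{x \left(-53 + x\right)}{3}$)
$\frac{1}{c{\left(-67 \right)}} = \frac{1}{\frac{1}{3} \left(-67\right) \left(-53 - 67\right)} = \frac{1}{\frac{1}{3} \left(-67\right) \left(-120\right)} = \frac{1}{2680}$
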